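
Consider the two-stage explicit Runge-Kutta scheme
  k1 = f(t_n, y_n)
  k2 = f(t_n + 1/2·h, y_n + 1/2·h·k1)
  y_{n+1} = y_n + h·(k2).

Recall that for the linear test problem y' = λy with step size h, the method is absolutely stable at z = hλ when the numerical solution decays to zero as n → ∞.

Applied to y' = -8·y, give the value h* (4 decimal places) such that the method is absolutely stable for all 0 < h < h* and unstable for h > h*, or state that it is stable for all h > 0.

With y'=λy (z=hλ):
  k1=λy_n ⇒ h·k1=z·y_n;  k2=λ(1+1/2z)y_n ⇒ h·k2=z(1+1/2z)y_n
  y_{n+1}/y_n = 1 + z(1+1/2z) = 1 + z + 1/2z²
  R(z) = 1 + z + 1/2z².

Find x<0 with |R(x)|<1.
x=-0.47: |R|=0.6404
R=1: x+1/2x²=0 ⇒ x=−2=-2.0000; min R=1−1/(4·1/2)=0.5000>−1
Confirm numerically:
  x=-1.834: |R|=0.84778 <1
  x=-1.168: |R|=0.51411 <1
  x=-0.805: |R|=0.51901 <1
  x=-2.599: |R|=1.77840 >1
  x=-2.245: |R|=1.27501 >1
  x=-2.132: |R|=1.14071 >1
Stable set (-2.0000, 0).

(-2.0000,0); λ=-8 ⇒ h* = (2)/8 = 0.2500.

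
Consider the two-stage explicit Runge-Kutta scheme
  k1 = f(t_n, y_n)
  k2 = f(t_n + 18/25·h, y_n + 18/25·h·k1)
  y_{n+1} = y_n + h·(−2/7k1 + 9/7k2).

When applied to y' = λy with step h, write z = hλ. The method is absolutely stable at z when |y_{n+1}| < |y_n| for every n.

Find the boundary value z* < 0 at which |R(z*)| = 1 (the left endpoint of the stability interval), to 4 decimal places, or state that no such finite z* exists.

z* = -1.0802.

Set f=λy, z=hλ:
  k1=λy_n ⇒ h·k1=z·y_n;  k2=λ(1+18/25z)y_n ⇒ h·k2=z(1+18/25z)y_n
  y_{n+1}/y_n = 1 − 2/7z + 9/7z(1+18/25z) = 1 + z + 162/175z²
  R(z) = 1 + z + 162/175z².

Find x<0 with |R(x)|<1.
x=-0.37: |R|=0.7567
R=1: x+162/175x²=0 ⇒ x=−175/162=-1.0802; min R=1−1/(4·162/175)=0.7299>−1
Confirm numerically:
  x=-1.024: |R|=0.94668 <1
  x=-0.571: |R|=0.73082 <1
  x=-0.500: |R|=0.73143 <1
  x=-0.480: |R|=0.73328 <1
  x=-1.414: |R|=1.43687 >1
  x=-1.341: |R|=1.32369 >1
Stable set (-1.0802, 0).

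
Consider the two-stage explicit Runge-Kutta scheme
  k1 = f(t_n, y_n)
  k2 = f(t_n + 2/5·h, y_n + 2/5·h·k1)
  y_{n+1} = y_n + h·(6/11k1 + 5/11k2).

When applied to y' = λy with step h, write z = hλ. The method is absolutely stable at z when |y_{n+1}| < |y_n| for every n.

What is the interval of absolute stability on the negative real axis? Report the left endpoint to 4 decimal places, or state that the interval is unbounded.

With y'=λy (z=hλ):
  k1=λy_n ⇒ h·k1=z·y_n;  k2=λ(1+2/5z)y_n ⇒ h·k2=z(1+2/5z)y_n
  y_{n+1}/y_n = 1 + 6/11z + 5/11z(1+2/5z) = 1 + z + 2/11z²
  ⇒ R(z) = 1 + z + 2/11z².

Boundary: |R(x)|=1, x<0.
x=-1.79: |R|=0.2074
R=1: x+2/11x²=0 ⇒ x=−11/2=-5.5000; min R=1−1/(4·2/11)=-0.3750>−1
Confirm numerically:
  x=-3.106: |R|=0.35196 <1
  x=-2.785: |R|=0.37478 <1
  x=-2.561: |R|=0.36851 <1
  x=-5.970: |R|=1.51016 >1
  x=-5.851: |R|=1.37340 >1
  x=-5.788: |R|=1.30308 >1
Stable set (-5.5000, 0).

(-5.5000, 0).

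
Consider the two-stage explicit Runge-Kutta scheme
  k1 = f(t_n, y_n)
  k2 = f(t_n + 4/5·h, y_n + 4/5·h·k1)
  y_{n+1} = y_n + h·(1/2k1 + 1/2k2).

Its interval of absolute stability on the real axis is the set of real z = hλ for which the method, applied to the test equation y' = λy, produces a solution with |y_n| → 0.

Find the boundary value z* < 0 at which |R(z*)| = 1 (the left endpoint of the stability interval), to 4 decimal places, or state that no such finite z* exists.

z* = -2.5000.

With y'=λy (z=hλ):
  k1=λy_n ⇒ h·k1=z·y_n;  k2=λ(1+4/5z)y_n ⇒ h·k2=z(1+4/5z)y_n
  y_{n+1}/y_n = 1 + 1/2z + 1/2z(1+4/5z) = 1 + z + 2/5z²
  Hence R(z) = 1 + z + 2/5z².

Find x<0 with |R(x)|<1.
x=-1.42: |R|=0.3866
R=1: x+2/5x²=0 ⇒ x=−5/2=-2.5000; min R=1−1/(4·2/5)=0.3750>−1
Confirm numerically:
  x=-2.308: |R|=0.82275 <1
  x=-2.081: |R|=0.65122 <1
  x=-1.872: |R|=0.52975 <1
  x=-1.300: |R|=0.37600 <1
  x=-2.969: |R|=1.55698 >1
  x=-2.791: |R|=1.32487 >1
  x=-2.787: |R|=1.31995 >1
Stable set (-2.5000, 0).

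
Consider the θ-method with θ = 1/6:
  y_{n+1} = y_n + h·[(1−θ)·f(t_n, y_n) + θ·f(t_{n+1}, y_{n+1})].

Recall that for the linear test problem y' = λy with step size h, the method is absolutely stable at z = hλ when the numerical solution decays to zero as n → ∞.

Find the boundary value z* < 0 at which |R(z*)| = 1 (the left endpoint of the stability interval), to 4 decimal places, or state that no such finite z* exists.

Test eqn y'=λy, z=hλ:
  y_{n+1} = y_n + z·[5/6·y_n + 1/6·y_{n+1}] ⇒ (1 − 1/6z)y_{n+1} = (1 + 5/6z)y_n
  so R(z) = (1 + 5/6z)/(1 − 1/6z).

Boundary: |R(x)|=1, x<0.
x=-1.76: |R|=0.3608
R=−1: 1+5/6x = −1+1/6x ⇒ -2/3x=2 ⇒ x=2/(-2/3)=-3.0000
Confirm numerically:
  x=-2.763: |R|=0.89182 <1
  x=-2.699: |R|=0.86159 <1
  x=-2.563: |R|=0.79587 <1
  x=-1.296: |R|=0.06579 <1
  x=-3.454: |R|=1.19209 >1
  x=-3.171: |R|=1.07458 >1
  x=-3.071: |R|=1.03131 >1
Interval (-3.0000, 0).

z* = -3.0000.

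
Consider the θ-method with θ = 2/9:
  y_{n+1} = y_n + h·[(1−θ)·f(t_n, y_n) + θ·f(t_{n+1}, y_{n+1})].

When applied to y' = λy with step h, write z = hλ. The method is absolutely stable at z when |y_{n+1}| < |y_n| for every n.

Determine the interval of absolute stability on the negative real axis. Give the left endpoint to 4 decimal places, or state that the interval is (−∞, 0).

Test eqn y'=λy, z=hλ:
  y_{n+1} = y_n + z·[7/9·y_n + 2/9·y_{n+1}] ⇒ (1 − 2/9z)y_{n+1} = (1 + 7/9z)y_n
  R(z) = (1 + 7/9z)/(1 − 2/9z).

Solve |R(x)|<1 on ℝ⁻.
x=-0.47: |R|=0.5744
R=−1: 1+7/9x = −1+2/9x ⇒ -5/9x=2 ⇒ x=2/(-5/9)=-3.6000
Confirm numerically:
  x=-3.285: |R|=0.89884 <1
  x=-2.325: |R|=0.53297 <1
  x=-2.079: |R|=0.42202 <1
  x=-4.044: |R|=1.12992 >1
  x=-4.001: |R|=1.11793 >1
  x=-3.723: |R|=1.03740 >1
Stable set (-3.6000, 0).

z∈(-3.6000,0).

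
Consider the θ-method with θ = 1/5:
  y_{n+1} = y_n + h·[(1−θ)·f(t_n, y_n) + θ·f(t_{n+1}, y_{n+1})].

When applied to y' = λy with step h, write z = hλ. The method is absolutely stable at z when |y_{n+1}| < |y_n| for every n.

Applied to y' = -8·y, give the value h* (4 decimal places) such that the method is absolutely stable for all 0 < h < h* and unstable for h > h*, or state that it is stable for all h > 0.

(-3.3333,0); λ=-8 ⇒ h* = (10/3)/8 = 0.4167.

With y'=λy (z=hλ):
  y_{n+1} = y_n + z·[4/5·y_n + 1/5·y_{n+1}] ⇒ (1 − 1/5z)y_{n+1} = (1 + 4/5z)y_n
  so R(z) = (1 + 4/5z)/(1 − 1/5z).

Need |R(x)|<1, x<0.
x=-1.53: |R|=0.1715
R=−1: 1+4/5x = −1+1/5x ⇒ -3/5x=2 ⇒ x=2/(-3/5)=-3.3333
Confirm numerically:
  x=-2.646: |R|=0.73032 <1
  x=-2.410: |R|=0.62618 <1
  x=-1.727: |R|=0.28363 <1
  x=-1.570: |R|=0.19482 <1
  x=-3.721: |R|=1.13336 >1
  x=-3.378: |R|=1.01599 >1
Stable set (-3.3333, 0).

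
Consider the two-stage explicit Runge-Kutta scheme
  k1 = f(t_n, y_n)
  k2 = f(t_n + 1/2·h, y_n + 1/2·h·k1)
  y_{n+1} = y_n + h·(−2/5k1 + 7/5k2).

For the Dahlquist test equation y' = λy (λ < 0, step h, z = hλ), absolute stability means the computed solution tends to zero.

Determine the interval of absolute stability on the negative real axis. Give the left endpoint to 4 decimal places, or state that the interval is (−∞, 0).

With y'=λy (z=hλ):
  k1=λy_n ⇒ h·k1=z·y_n;  k2=λ(1+1/2z)y_n ⇒ h·k2=z(1+1/2z)y_n
  y_{n+1}/y_n = 1 − 2/5z + 7/5z(1+1/2z) = 1 + z + 7/10z²
  Hence R(z) = 1 + z + 7/10z².

Solve |R(x)|<1 on ℝ⁻.
x=-0.4: |R|=0.7120
R=1: x+7/10x²=0 ⇒ x=−10/7=-1.4286; min R=1−1/(4·7/10)=0.6429>−1
Confirm numerically:
  x=-1.033: |R|=0.71396 <1
  x=-0.931: |R|=0.67573 <1
  x=-0.904: |R|=0.66805 <1
  x=-0.755: |R|=0.64402 <1
  x=-1.853: |R|=1.55053 >1
  x=-1.555: |R|=1.13762 >1
  x=-1.487: |R|=1.06082 >1
So |R|<1 on (-1.4286, 0).

z∈(-1.4286,0).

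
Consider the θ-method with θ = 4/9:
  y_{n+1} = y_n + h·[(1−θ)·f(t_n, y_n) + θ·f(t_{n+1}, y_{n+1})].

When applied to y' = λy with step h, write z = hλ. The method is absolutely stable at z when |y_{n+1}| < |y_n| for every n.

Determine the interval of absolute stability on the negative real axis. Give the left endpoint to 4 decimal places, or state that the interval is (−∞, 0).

z∈(-18.0000,0).

Set f=λy, z=hλ:
  y_{n+1} = y_n + z·[5/9·y_n + 4/9·y_{n+1}] ⇒ (1 − 4/9z)y_{n+1} = (1 + 5/9z)y_n
  Hence R(z) = (1 + 5/9z)/(1 − 4/9z).

Find x<0 with |R(x)|<1.
x=-1.34: |R|=0.1602
R=−1: 1+5/9x = −1+4/9x ⇒ -1/9x=2 ⇒ x=2/(-1/9)=-18.0000
Confirm numerically:
  x=-15.738: |R|=0.96856 <1
  x=-9.850: |R|=0.83161 <1
  x=-9.668: |R|=0.82522 <1
  x=-7.491: |R|=0.73029 <1
  x=-18.538: |R|=1.00647 >1
  x=-18.458: |R|=1.00553 >1
Interval (-18.0000, 0).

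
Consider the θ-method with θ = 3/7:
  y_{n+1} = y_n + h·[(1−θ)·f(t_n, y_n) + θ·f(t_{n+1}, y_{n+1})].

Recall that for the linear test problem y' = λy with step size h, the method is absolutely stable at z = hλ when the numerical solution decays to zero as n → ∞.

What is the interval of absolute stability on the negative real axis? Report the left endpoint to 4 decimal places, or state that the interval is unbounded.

(-14.0000, 0).

Test eqn y'=λy, z=hλ:
  y_{n+1} = y_n + z·[4/7·y_n + 3/7·y_{n+1}] ⇒ (1 − 3/7z)y_{n+1} = (1 + 4/7z)y_n
  ⇒ R(z) = (1 + 4/7z)/(1 − 3/7z).

Need |R(x)|<1, x<0.
x=-1.75: |R|=0.0000
R=−1: 1+4/7x = −1+3/7x ⇒ -1/7x=2 ⇒ x=2/(-1/7)=-14.0000
Confirm numerically:
  x=-13.455: |R|=0.98849 <1
  x=-13.365: |R|=0.98652 <1
  x=-13.030: |R|=0.97895 <1
  x=-9.757: |R|=0.88302 <1
  x=-14.389: |R|=1.00775 >1
  x=-14.256: |R|=1.00514 >1
Interval (-14.0000, 0).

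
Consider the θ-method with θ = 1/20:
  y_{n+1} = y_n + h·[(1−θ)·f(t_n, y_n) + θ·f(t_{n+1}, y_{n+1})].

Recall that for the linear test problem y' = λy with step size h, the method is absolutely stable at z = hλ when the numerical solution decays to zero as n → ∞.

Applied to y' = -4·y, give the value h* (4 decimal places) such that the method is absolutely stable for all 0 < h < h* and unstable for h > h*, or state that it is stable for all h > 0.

(-2.2222,0); λ=-4 ⇒ h* = (20/9)/4 = 0.5556.

Set f=λy, z=hλ:
  y_{n+1} = y_n + z·[19/20·y_n + 1/20·y_{n+1}] ⇒ (1 − 1/20z)y_{n+1} = (1 + 19/20z)y_n
  so R(z) = (1 + 19/20z)/(1 − 1/20z).

Find x<0 with |R(x)|<1.
x=-1.52: |R|=0.4126
R=−1: 1+19/20x = −1+1/20x ⇒ -9/10x=2 ⇒ x=2/(-9/10)=-2.2222
Confirm numerically:
  x=-1.926: |R|=0.75682 <1
  x=-1.513: |R|=0.40659 <1
  x=-1.235: |R|=0.16317 <1
  x=-2.545: |R|=1.25771 >1
  x=-2.347: |R|=1.10051 >1
Stable set (-2.2222, 0).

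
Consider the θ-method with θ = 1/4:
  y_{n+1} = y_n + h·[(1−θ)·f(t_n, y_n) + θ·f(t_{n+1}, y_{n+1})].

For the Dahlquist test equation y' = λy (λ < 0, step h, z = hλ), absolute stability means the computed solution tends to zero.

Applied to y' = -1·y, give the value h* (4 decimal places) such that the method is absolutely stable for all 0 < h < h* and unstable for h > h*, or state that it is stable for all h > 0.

(-4.0000,0); λ=-1 ⇒ h* = (4)/1 = 4.0000.

Set f=λy, z=hλ:
  y_{n+1} = y_n + z·[3/4·y_n + 1/4·y_{n+1}] ⇒ (1 − 1/4z)y_{n+1} = (1 + 3/4z)y_n
  Hence R(z) = (1 + 3/4z)/(1 − 1/4z).

Boundary: |R(x)|=1, x<0.
x=-0.8: |R|=0.3333
R=−1: 1+3/4x = −1+1/4x ⇒ -1/2x=2 ⇒ x=2/(-1/2)=-4.0000
Confirm numerically:
  x=-3.767: |R|=0.94000 <1
  x=-3.723: |R|=0.92827 <1
  x=-3.091: |R|=0.74362 <1
  x=-2.149: |R|=0.39795 <1
  x=-4.506: |R|=1.11897 >1
  x=-4.174: |R|=1.04257 >1
  x=-4.047: |R|=1.01168 >1
Stable set (-4.0000, 0).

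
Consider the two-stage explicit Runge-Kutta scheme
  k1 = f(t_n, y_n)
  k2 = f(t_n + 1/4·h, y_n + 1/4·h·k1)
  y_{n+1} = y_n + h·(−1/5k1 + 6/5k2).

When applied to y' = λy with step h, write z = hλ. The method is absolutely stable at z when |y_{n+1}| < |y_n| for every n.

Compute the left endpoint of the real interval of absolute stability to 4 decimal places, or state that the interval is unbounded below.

With y'=λy (z=hλ):
  k1=λy_n ⇒ h·k1=z·y_n;  k2=λ(1+1/4z)y_n ⇒ h·k2=z(1+1/4z)y_n
  y_{n+1}/y_n = 1 − 1/5z + 6/5z(1+1/4z) = 1 + z + 3/10z²
  R(z) = 1 + z + 3/10z².

Solve |R(x)|<1 on ℝ⁻.
x=-0.89: |R|=0.3476
R=1: x+3/10x²=0 ⇒ x=−10/3=-3.3333; min R=1−1/(4·3/10)=0.1667>−1
Confirm numerically:
  x=-3.070: |R|=0.75747 <1
  x=-2.315: |R|=0.29277 <1
  x=-1.945: |R|=0.18991 <1
  x=-3.918: |R|=1.68722 >1
  x=-3.683: |R|=1.38635 >1
Interval (-3.3333, 0).

left endpoint -3.3333.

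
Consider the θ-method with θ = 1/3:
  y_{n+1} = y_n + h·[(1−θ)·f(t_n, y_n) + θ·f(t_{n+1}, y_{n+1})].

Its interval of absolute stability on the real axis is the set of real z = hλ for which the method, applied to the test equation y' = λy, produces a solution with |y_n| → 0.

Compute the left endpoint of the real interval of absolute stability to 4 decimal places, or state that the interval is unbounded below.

On y'=λy, z=hλ:
  y_{n+1} = y_n + z·[2/3·y_n + 1/3·y_{n+1}] ⇒ (1 − 1/3z)y_{n+1} = (1 + 2/3z)y_n
  R(z) = (1 + 2/3z)/(1 − 1/3z).

Need |R(x)|<1, x<0.
x=-0.66: |R|=0.4590
R=−1: 1+2/3x = −1+1/3x ⇒ -1/3x=2 ⇒ x=2/(-1/3)=-6.0000
Confirm numerically:
  x=-5.744: |R|=0.97072 <1
  x=-4.150: |R|=0.74126 <1
  x=-3.102: |R|=0.52507 <1
  x=-6.543: |R|=1.05690 >1
  x=-6.035: |R|=1.00387 >1
Stable set (-6.0000, 0).

z* = -6.0000.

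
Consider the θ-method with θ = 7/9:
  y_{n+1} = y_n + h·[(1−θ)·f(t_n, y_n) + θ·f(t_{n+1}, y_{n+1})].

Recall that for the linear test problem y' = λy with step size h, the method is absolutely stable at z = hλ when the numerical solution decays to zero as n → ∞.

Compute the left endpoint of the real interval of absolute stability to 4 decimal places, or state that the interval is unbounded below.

interval (−∞, 0).

Test eqn y'=λy, z=hλ:
  y_{n+1} = y_n + z·[2/9·y_n + 7/9·y_{n+1}] ⇒ (1 − 7/9z)y_{n+1} = (1 + 2/9z)y_n
  so R(z) = (1 + 2/9z)/(1 − 7/9z).

Need |R(x)|<1, x<0.
x=-1.55: |R|=0.2972
x=-2: |R|=0.2174
x=-10: |R|=0.1392
x=-100: |R|=0.2694
θ=7/9≥1/2 ⇒ |1+2/9x|<|1−7/9x| ∀x<0 ⇒ interval (−∞,0).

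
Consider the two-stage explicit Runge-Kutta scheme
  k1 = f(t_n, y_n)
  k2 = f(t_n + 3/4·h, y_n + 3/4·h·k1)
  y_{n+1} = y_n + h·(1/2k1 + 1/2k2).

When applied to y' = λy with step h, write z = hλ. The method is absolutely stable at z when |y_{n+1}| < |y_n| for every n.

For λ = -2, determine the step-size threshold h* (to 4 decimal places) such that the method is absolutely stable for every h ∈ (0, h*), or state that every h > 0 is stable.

Set f=λy, z=hλ:
  k1=λy_n ⇒ h·k1=z·y_n;  k2=λ(1+3/4z)y_n ⇒ h·k2=z(1+3/4z)y_n
  y_{n+1}/y_n = 1 + 1/2z + 1/2z(1+3/4z) = 1 + z + 3/8z²
  ⇒ R(z) = 1 + z + 3/8z².

Need |R(x)|<1, x<0.
x=-0.4: |R|=0.6600
R=1: x+3/8x²=0 ⇒ x=−8/3=-2.6667; min R=1−1/(4·3/8)=0.3333>−1
Confirm numerically:
  x=-2.540: |R|=0.87935 <1
  x=-1.771: |R|=0.40517 <1
  x=-1.705: |R|=0.38513 <1
  x=-1.417: |R|=0.33596 <1
  x=-3.088: |R|=1.48790 >1
  x=-2.948: |R|=1.31101 >1
  x=-2.935: |R|=1.29533 >1
So |R|<1 on (-2.6667, 0).

(-2.6667,0); λ=-2 ⇒ h* = (8/3)/2 = 1.3333.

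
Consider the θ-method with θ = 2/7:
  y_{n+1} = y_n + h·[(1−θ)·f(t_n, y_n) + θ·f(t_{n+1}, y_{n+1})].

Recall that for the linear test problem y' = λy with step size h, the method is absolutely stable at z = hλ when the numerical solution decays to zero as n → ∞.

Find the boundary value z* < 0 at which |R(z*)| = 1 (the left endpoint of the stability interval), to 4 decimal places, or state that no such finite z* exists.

Test eqn y'=λy, z=hλ:
  y_{n+1} = y_n + z·[5/7·y_n + 2/7·y_{n+1}] ⇒ (1 − 2/7z)y_{n+1} = (1 + 5/7z)y_n
  Hence R(z) = (1 + 5/7z)/(1 − 2/7z).

Solve |R(x)|<1 on ℝ⁻.
x=-0.68: |R|=0.4306
R=−1: 1+5/7x = −1+2/7x ⇒ -3/7x=2 ⇒ x=2/(-3/7)=-4.6667
Confirm numerically:
  x=-3.968: |R|=0.85967 <1
  x=-2.421: |R|=0.43109 <1
  x=-1.996: |R|=0.27111 <1
  x=-5.147: |R|=1.08332 >1
  x=-5.079: |R|=1.07209 >1
Stable set (-4.6667, 0).

z* = -4.6667.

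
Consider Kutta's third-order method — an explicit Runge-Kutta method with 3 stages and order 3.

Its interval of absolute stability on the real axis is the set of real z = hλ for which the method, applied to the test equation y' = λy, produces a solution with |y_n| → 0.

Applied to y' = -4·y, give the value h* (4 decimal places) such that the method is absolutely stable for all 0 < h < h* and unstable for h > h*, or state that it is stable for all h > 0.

(-2.5127,0); λ=-4 ⇒ h* = 0.6282.

Test eqn y'=λy, z=hλ:
  order 3, 3-stage ⇒ R(z)=1+z+z^2/2+z^3/6
  (e.g. R(-0.71)=0.48240, |R|=0.48240)

Boundary: |R(x)|=1, x<0.
x=-0.71: |R|=0.4824
|R(-2.9)|=1.7598 |R(-2.24)|=0.6044 |R(-2.12)|=0.4608
Bisect:
  x_lo=-3.0341 |R|=2.0865  x_hi=-0.1054 |R|=0.9000
  mid=-1.56978 |R|=0.01762 →hi
  mid=-2.30196 |R|=0.68548 →hi
  mid=-2.66806 |R|=1.27423 →lo
  mid=-2.48501 |R|=0.95498 →hi
  mid=-2.57653 |R|=1.10800 →lo
  mid=-2.53077 |R|=1.02989 →lo
  mid=-2.50789 |R|=0.99204 →hi
  mid=-2.51933 |R|=1.01086 →lo
  ...
  [-2.51290,-2.51272] ⇒ x*=-2.5127
Interval (-2.5127, 0).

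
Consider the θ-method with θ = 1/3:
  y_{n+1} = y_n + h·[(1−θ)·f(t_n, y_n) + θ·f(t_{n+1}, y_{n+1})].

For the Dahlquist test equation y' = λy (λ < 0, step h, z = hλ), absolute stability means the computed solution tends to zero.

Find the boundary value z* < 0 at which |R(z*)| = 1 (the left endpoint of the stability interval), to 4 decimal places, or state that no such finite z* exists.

With y'=λy (z=hλ):
  y_{n+1} = y_n + z·[2/3·y_n + 1/3·y_{n+1}] ⇒ (1 − 1/3z)y_{n+1} = (1 + 2/3z)y_n
  so R(z) = (1 + 2/3z)/(1 − 1/3z).

Find x<0 with |R(x)|<1.
x=-0.31: |R|=0.7190
R=−1: 1+2/3x = −1+1/3x ⇒ -1/3x=2 ⇒ x=2/(-1/3)=-6.0000
Confirm numerically:
  x=-4.418: |R|=0.78673 <1
  x=-4.078: |R|=0.72845 <1
  x=-3.354: |R|=0.58357 <1
  x=-6.519: |R|=1.05452 >1
  x=-6.252: |R|=1.02724 >1
So |R|<1 on (-6.0000, 0).

left endpoint -6.0000.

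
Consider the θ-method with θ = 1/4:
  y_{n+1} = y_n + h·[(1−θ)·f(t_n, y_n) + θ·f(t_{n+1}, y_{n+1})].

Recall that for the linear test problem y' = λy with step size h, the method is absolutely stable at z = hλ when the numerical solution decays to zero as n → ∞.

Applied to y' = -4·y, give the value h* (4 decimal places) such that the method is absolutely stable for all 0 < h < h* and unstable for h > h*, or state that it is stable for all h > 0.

Set f=λy, z=hλ:
  y_{n+1} = y_n + z·[3/4·y_n + 1/4·y_{n+1}] ⇒ (1 − 1/4z)y_{n+1} = (1 + 3/4z)y_n
  so R(z) = (1 + 3/4z)/(1 − 1/4z).

Find x<0 with |R(x)|<1.
x=-1.35: |R|=0.0093
R=−1: 1+3/4x = −1+1/4x ⇒ -1/2x=2 ⇒ x=2/(-1/2)=-4.0000
Confirm numerically:
  x=-3.371: |R|=0.82933 <1
  x=-2.263: |R|=0.44531 <1
  x=-1.971: |R|=0.32038 <1
  x=-4.471: |R|=1.11120 >1
  x=-4.236: |R|=1.05731 >1
  x=-4.134: |R|=1.03295 >1
Stable set (-4.0000, 0).

(-4.0000,0); λ=-4 ⇒ h* = (4)/4 = 1.0000.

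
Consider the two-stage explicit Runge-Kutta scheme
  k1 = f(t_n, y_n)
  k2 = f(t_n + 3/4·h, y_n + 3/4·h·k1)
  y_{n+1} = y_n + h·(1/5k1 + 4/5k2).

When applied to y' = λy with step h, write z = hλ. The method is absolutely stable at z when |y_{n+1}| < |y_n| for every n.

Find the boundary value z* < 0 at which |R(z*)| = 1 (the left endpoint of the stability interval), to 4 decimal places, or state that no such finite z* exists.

left endpoint -1.6667.

With y'=λy (z=hλ):
  k1=λy_n ⇒ h·k1=z·y_n;  k2=λ(1+3/4z)y_n ⇒ h·k2=z(1+3/4z)y_n
  y_{n+1}/y_n = 1 + 1/5z + 4/5z(1+3/4z) = 1 + z + 3/5z²
  ⇒ R(z) = 1 + z + 3/5z².

Find x<0 with |R(x)|<1.
x=-1.56: |R|=0.9002
R=1: x+3/5x²=0 ⇒ x=−5/3=-1.6667; min R=1−1/(4·3/5)=0.5833>−1
Confirm numerically:
  x=-1.621: |R|=0.95558 <1
  x=-1.556: |R|=0.89668 <1
  x=-1.141: |R|=0.64013 <1
  x=-0.771: |R|=0.58566 <1
  x=-2.102: |R|=1.54904 >1
  x=-1.780: |R|=1.12104 >1
Stable set (-1.6667, 0).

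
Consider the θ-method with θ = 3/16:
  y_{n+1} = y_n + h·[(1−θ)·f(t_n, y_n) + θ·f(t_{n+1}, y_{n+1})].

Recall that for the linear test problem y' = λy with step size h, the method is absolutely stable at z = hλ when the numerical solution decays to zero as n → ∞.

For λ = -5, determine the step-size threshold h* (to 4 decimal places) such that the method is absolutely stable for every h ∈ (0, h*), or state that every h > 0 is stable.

Set f=λy, z=hλ:
  y_{n+1} = y_n + z·[13/16·y_n + 3/16·y_{n+1}] ⇒ (1 − 3/16z)y_{n+1} = (1 + 13/16z)y_n
  ⇒ R(z) = (1 + 13/16z)/(1 − 3/16z).

Solve |R(x)|<1 on ℝ⁻.
x=-0.78: |R|=0.3195
R=−1: 1+13/16x = −1+3/16x ⇒ -5/8x=2 ⇒ x=2/(-5/8)=-3.2000
Confirm numerically:
  x=-2.968: |R|=0.90684 <1
  x=-2.837: |R|=0.85190 <1
  x=-1.959: |R|=0.43274 <1
  x=-3.689: |R|=1.18066 >1
  x=-3.281: |R|=1.03134 >1
So |R|<1 on (-3.2000, 0).

(-3.2000,0); λ=-5 ⇒ h* = (16/5)/5 = 0.6400.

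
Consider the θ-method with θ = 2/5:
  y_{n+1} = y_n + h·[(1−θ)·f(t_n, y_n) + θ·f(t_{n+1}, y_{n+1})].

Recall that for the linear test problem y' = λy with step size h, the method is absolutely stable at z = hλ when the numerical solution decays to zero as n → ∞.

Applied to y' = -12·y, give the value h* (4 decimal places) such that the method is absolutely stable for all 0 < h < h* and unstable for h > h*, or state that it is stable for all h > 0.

(-10.0000,0); λ=-12 ⇒ h* = (10)/12 = 0.8333.

On y'=λy, z=hλ:
  y_{n+1} = y_n + z·[3/5·y_n + 2/5·y_{n+1}] ⇒ (1 − 2/5z)y_{n+1} = (1 + 3/5z)y_n
  so R(z) = (1 + 3/5z)/(1 − 2/5z).

Need |R(x)|<1, x<0.
x=-1.3: |R|=0.1447
R=−1: 1+3/5x = −1+2/5x ⇒ -1/5x=2 ⇒ x=2/(-1/5)=-10.0000
Confirm numerically:
  x=-8.806: |R|=0.94720 <1
  x=-6.088: |R|=0.77224 <1
  x=-4.625: |R|=0.62281 <1
  x=-10.570: |R|=1.02181 >1
  x=-10.500: |R|=1.01923 >1
Interval (-10.0000, 0).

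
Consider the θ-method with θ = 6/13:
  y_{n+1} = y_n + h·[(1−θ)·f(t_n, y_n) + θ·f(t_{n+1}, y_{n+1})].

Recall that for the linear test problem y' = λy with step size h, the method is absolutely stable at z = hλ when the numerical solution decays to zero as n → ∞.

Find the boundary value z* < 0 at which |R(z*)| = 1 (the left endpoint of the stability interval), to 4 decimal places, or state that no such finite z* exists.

z* = -26.0000.

On y'=λy, z=hλ:
  y_{n+1} = y_n + z·[7/13·y_n + 6/13·y_{n+1}] ⇒ (1 − 6/13z)y_{n+1} = (1 + 7/13z)y_n
  Hence R(z) = (1 + 7/13z)/(1 − 6/13z).

Solve |R(x)|<1 on ℝ⁻.
x=-1.69: |R|=0.0506
R=−1: 1+7/13x = −1+6/13x ⇒ -1/13x=2 ⇒ x=2/(-1/13)=-26.0000
Confirm numerically:
  x=-22.372: |R|=0.97536 <1
  x=-19.709: |R|=0.95207 <1
  x=-19.681: |R|=0.95180 <1
  x=-26.511: |R|=1.00297 >1
  x=-26.489: |R|=1.00284 >1
Interval (-26.0000, 0).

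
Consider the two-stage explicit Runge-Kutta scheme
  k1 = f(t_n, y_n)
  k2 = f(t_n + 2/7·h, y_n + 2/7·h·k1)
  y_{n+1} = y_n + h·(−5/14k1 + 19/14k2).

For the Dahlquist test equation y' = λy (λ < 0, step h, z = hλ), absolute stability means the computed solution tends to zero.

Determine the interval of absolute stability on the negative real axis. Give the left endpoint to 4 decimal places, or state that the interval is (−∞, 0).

Set f=λy, z=hλ:
  k1=λy_n ⇒ h·k1=z·y_n;  k2=λ(1+2/7z)y_n ⇒ h·k2=z(1+2/7z)y_n
  y_{n+1}/y_n = 1 − 5/14z + 19/14z(1+2/7z) = 1 + z + 19/49z²
  Hence R(z) = 1 + z + 19/49z².

Need |R(x)|<1, x<0.
x=-1.55: |R|=0.3816
R=1: x+19/49x²=0 ⇒ x=−49/19=-2.5789; min R=1−1/(4·19/49)=0.3553>−1
Confirm numerically:
  x=-2.537: |R|=0.95873 <1
  x=-2.407: |R|=0.83952 <1
  x=-2.227: |R|=0.69608 <1
  x=-1.635: |R|=0.40156 <1
  x=-3.151: |R|=1.69894 >1
  x=-3.108: |R|=1.63758 >1
  x=-2.906: |R|=1.36853 >1
Stable set (-2.5789, 0).

z∈(-2.5789,0).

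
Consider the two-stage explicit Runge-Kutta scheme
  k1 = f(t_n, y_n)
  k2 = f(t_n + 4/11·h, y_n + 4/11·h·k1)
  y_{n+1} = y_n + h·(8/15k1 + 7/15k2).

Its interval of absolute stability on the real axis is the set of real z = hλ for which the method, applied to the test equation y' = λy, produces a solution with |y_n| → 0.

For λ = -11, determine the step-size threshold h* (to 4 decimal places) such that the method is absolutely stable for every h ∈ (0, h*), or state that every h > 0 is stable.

(-5.8929,0); λ=-11 ⇒ h* = (165/28)/11 = 0.5357.

With y'=λy (z=hλ):
  k1=λy_n ⇒ h·k1=z·y_n;  k2=λ(1+4/11z)y_n ⇒ h·k2=z(1+4/11z)y_n
  y_{n+1}/y_n = 1 + 8/15z + 7/15z(1+4/11z) = 1 + z + 28/165z²
  so R(z) = 1 + z + 28/165z².

Find x<0 with |R(x)|<1.
x=-0.92: |R|=0.2236
R=1: x+28/165x²=0 ⇒ x=−165/28=-5.8929; min R=1−1/(4·28/165)=-0.4732>−1
Confirm numerically:
  x=-5.751: |R|=0.86156 <1
  x=-3.565: |R|=0.40828 <1
  x=-2.647: |R|=0.45800 <1
  x=-6.382: |R|=1.52974 >1
  x=-6.232: |R|=1.35866 >1
  x=-5.987: |R|=1.09565 >1
So |R|<1 on (-5.8929, 0).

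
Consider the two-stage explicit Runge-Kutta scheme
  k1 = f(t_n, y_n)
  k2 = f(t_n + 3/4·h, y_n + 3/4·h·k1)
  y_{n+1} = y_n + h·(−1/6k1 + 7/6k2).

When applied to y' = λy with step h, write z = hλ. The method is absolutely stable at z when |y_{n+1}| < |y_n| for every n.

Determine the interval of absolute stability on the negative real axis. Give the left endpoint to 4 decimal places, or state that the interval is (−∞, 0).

z∈(-1.1429,0).

Test eqn y'=λy, z=hλ:
  k1=λy_n ⇒ h·k1=z·y_n;  k2=λ(1+3/4z)y_n ⇒ h·k2=z(1+3/4z)y_n
  y_{n+1}/y_n = 1 − 1/6z + 7/6z(1+3/4z) = 1 + z + 7/8z²
  R(z) = 1 + z + 7/8z².

Find x<0 with |R(x)|<1.
x=-1.76: |R|=1.9504
R=1: x+7/8x²=0 ⇒ x=−8/7=-1.1429; min R=1−1/(4·7/8)=0.7143>−1
Confirm numerically:
  x=-1.086: |R|=0.94597 <1
  x=-0.911: |R|=0.81518 <1
  x=-0.811: |R|=0.76451 <1
  x=-1.352: |R|=1.24742 >1
  x=-1.219: |R|=1.08122 >1
  x=-1.208: |R|=1.06886 >1
Interval (-1.1429, 0).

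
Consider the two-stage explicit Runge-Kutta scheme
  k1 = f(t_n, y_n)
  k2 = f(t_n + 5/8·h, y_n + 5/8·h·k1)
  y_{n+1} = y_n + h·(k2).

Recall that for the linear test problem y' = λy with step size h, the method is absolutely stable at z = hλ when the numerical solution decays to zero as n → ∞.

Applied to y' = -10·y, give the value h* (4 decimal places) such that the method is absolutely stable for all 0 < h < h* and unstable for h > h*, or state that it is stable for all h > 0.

Test eqn y'=λy, z=hλ:
  k1=λy_n ⇒ h·k1=z·y_n;  k2=λ(1+5/8z)y_n ⇒ h·k2=z(1+5/8z)y_n
  y_{n+1}/y_n = 1 + z(1+5/8z) = 1 + z + 5/8z²
  R(z) = 1 + z + 5/8z².

Boundary: |R(x)|=1, x<0.
x=-1.76: |R|=1.1760
R=1: x+5/8x²=0 ⇒ x=−8/5=-1.6000; min R=1−1/(4·5/8)=0.6000>−1
Confirm numerically:
  x=-1.483: |R|=0.89156 <1
  x=-1.397: |R|=0.82276 <1
  x=-1.176: |R|=0.68836 <1
  x=-0.661: |R|=0.61208 <1
  x=-2.157: |R|=1.75091 >1
  x=-1.742: |R|=1.15460 >1
  x=-1.661: |R|=1.06333 >1
So |R|<1 on (-1.6000, 0).

(-1.6000,0); λ=-10 ⇒ h* = (8/5)/10 = 0.1600.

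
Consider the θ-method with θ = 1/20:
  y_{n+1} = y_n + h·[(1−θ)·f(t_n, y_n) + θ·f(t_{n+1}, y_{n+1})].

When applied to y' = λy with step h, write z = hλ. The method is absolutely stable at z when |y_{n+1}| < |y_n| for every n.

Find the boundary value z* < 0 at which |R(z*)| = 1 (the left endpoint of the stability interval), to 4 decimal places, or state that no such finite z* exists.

Test eqn y'=λy, z=hλ:
  y_{n+1} = y_n + z·[19/20·y_n + 1/20·y_{n+1}] ⇒ (1 − 1/20z)y_{n+1} = (1 + 19/20z)y_n
  so R(z) = (1 + 19/20z)/(1 − 1/20z).

Solve |R(x)|<1 on ℝ⁻.
x=-0.67: |R|=0.3517
R=−1: 1+19/20x = −1+1/20x ⇒ -9/10x=2 ⇒ x=2/(-9/10)=-2.2222
Confirm numerically:
  x=-1.906: |R|=0.74016 <1
  x=-1.883: |R|=0.72097 <1
  x=-0.944: |R|=0.09855 <1
  x=-0.929: |R|=0.11224 <1
  x=-2.774: |R|=1.43611 >1
  x=-2.524: |R|=1.24116 >1
Interval (-2.2222, 0).

left endpoint -2.2222.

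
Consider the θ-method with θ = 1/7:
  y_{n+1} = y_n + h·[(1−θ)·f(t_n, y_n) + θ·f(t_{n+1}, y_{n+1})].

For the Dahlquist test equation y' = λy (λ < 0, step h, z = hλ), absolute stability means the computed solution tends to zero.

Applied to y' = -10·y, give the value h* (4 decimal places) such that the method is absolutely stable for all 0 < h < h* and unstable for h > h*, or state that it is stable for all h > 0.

(-2.8000,0); λ=-10 ⇒ h* = (14/5)/10 = 0.2800.

Test eqn y'=λy, z=hλ:
  y_{n+1} = y_n + z·[6/7·y_n + 1/7·y_{n+1}] ⇒ (1 − 1/7z)y_{n+1} = (1 + 6/7z)y_n
  R(z) = (1 + 6/7z)/(1 − 1/7z).

Need |R(x)|<1, x<0.
x=-1: |R|=0.1250
R=−1: 1+6/7x = −1+1/7x ⇒ -5/7x=2 ⇒ x=2/(-5/7)=-2.8000
Confirm numerically:
  x=-2.359: |R|=0.76440 <1
  x=-1.580: |R|=0.28904 <1
  x=-1.132: |R|=0.02558 <1
  x=-2.947: |R|=1.07389 >1
  x=-2.908: |R|=1.05450 >1
Interval (-2.8000, 0).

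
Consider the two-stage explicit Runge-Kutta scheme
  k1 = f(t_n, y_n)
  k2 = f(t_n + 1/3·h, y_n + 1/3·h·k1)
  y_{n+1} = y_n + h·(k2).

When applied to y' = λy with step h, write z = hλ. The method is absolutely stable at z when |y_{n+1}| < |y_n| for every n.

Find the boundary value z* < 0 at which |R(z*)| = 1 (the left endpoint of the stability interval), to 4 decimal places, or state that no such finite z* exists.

On y'=λy, z=hλ:
  k1=λy_n ⇒ h·k1=z·y_n;  k2=λ(1+1/3z)y_n ⇒ h·k2=z(1+1/3z)y_n
  y_{n+1}/y_n = 1 + z(1+1/3z) = 1 + z + 1/3z²
  ⇒ R(z) = 1 + z + 1/3z².

Solve |R(x)|<1 on ℝ⁻.
x=-0.42: |R|=0.6388
R=1: x+1/3x²=0 ⇒ x=−3=-3.0000; min R=1−1/(4·1/3)=0.2500>−1
Confirm numerically:
  x=-2.437: |R|=0.54266 <1
  x=-1.818: |R|=0.28371 <1
  x=-1.550: |R|=0.25083 <1
  x=-1.532: |R|=0.25034 <1
  x=-3.599: |R|=1.71860 >1
  x=-3.501: |R|=1.58467 >1
  x=-3.232: |R|=1.24994 >1
Stable set (-3.0000, 0).

z* = -3.0000.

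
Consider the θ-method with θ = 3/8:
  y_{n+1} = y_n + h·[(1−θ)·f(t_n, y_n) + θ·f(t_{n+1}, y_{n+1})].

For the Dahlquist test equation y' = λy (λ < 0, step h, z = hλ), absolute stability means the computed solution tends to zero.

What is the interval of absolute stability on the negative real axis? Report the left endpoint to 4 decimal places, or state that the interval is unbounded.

(-8.0000, 0).

Test eqn y'=λy, z=hλ:
  y_{n+1} = y_n + z·[5/8·y_n + 3/8·y_{n+1}] ⇒ (1 − 3/8z)y_{n+1} = (1 + 5/8z)y_n
  R(z) = (1 + 5/8z)/(1 − 3/8z).

Need |R(x)|<1, x<0.
x=-1.15: |R|=0.1965
R=−1: 1+5/8x = −1+3/8x ⇒ -1/4x=2 ⇒ x=2/(-1/4)=-8.0000
Confirm numerically:
  x=-6.184: |R|=0.86321 <1
  x=-5.726: |R|=0.81937 <1
  x=-5.146: |R|=0.75646 <1
  x=-8.563: |R|=1.03342 >1
  x=-8.195: |R|=1.01197 >1
  x=-8.093: |R|=1.00576 >1
So |R|<1 on (-8.0000, 0).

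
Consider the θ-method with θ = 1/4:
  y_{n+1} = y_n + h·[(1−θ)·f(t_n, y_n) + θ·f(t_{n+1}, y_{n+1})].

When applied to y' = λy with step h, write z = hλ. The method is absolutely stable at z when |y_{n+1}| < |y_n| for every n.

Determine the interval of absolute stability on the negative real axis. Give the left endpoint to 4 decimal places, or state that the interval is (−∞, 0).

Set f=λy, z=hλ:
  y_{n+1} = y_n + z·[3/4·y_n + 1/4·y_{n+1}] ⇒ (1 − 1/4z)y_{n+1} = (1 + 3/4z)y_n
  R(z) = (1 + 3/4z)/(1 − 1/4z).

Find x<0 with |R(x)|<1.
x=-0.79: |R|=0.3403
R=−1: 1+3/4x = −1+1/4x ⇒ -1/2x=2 ⇒ x=2/(-1/2)=-4.0000
Confirm numerically:
  x=-3.971: |R|=0.99272 <1
  x=-3.020: |R|=0.72080 <1
  x=-2.618: |R|=0.58235 <1
  x=-1.633: |R|=0.15960 <1
  x=-4.416: |R|=1.09886 >1
  x=-4.337: |R|=1.08084 >1
  x=-4.228: |R|=1.05542 >1
So |R|<1 on (-4.0000, 0).

(-4.0000, 0).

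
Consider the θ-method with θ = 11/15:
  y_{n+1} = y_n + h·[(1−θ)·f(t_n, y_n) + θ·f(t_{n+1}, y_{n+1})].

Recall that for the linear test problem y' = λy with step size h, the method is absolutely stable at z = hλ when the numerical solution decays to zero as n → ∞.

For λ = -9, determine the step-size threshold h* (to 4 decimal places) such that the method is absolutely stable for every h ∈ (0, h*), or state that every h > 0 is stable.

On y'=λy, z=hλ:
  y_{n+1} = y_n + z·[4/15·y_n + 11/15·y_{n+1}] ⇒ (1 − 11/15z)y_{n+1} = (1 + 4/15z)y_n
  ⇒ R(z) = (1 + 4/15z)/(1 − 11/15z).

Solve |R(x)|<1 on ℝ⁻.
x=-1.55: |R|=0.2746
x=-2: |R|=0.1892
x=-10: |R|=0.2000
x=-100: |R|=0.3453
θ=11/15≥1/2 ⇒ |1+4/15x|<|1−11/15x| ∀x<0 ⇒ unbounded interval.

interval (−∞, 0). Any h>0 works for λ=-9.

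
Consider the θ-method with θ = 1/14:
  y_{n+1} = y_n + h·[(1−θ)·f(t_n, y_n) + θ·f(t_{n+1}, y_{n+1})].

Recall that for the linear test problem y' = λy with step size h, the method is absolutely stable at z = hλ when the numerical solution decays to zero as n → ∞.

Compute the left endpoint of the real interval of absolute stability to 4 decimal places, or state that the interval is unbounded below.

Set f=λy, z=hλ:
  y_{n+1} = y_n + z·[13/14·y_n + 1/14·y_{n+1}] ⇒ (1 − 1/14z)y_{n+1} = (1 + 13/14z)y_n
  Hence R(z) = (1 + 13/14z)/(1 − 1/14z).

Solve |R(x)|<1 on ℝ⁻.
x=-0.43: |R|=0.5828
R=−1: 1+13/14x = −1+1/14x ⇒ -6/7x=2 ⇒ x=2/(-6/7)=-2.3333
Confirm numerically:
  x=-1.885: |R|=0.66132 <1
  x=-1.802: |R|=0.59651 <1
  x=-1.019: |R|=0.05014 <1
  x=-2.636: |R|=1.21832 >1
  x=-2.596: |R|=1.18993 >1
Stable set (-2.3333, 0).

z* = -2.3333.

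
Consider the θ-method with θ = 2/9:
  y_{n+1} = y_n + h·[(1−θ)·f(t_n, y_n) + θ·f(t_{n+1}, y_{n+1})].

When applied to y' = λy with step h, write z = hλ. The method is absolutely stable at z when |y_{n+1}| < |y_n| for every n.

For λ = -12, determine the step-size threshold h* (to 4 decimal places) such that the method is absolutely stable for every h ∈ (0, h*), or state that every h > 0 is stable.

Set f=λy, z=hλ:
  y_{n+1} = y_n + z·[7/9·y_n + 2/9·y_{n+1}] ⇒ (1 − 2/9z)y_{n+1} = (1 + 7/9z)y_n
  R(z) = (1 + 7/9z)/(1 − 2/9z).

Boundary: |R(x)|=1, x<0.
x=-0.93: |R|=0.2293
R=−1: 1+7/9x = −1+2/9x ⇒ -5/9x=2 ⇒ x=2/(-5/9)=-3.6000
Confirm numerically:
  x=-3.511: |R|=0.97223 <1
  x=-3.314: |R|=0.90850 <1
  x=-2.398: |R|=0.56437 <1
  x=-4.016: |R|=1.12212 >1
  x=-3.687: |R|=1.02657 >1
So |R|<1 on (-3.6000, 0).

(-3.6000,0); λ=-12 ⇒ h* = (18/5)/12 = 0.3000.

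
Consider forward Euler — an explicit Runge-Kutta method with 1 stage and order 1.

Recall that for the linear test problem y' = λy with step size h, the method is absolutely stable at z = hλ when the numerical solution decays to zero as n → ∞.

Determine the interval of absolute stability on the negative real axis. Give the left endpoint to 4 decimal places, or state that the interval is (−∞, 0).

Test eqn y'=λy, z=hλ:
  order 1, 1-stage ⇒ R(z)=1+z
  (e.g. R(-1.46)=-0.46000, |R|=0.46000)

Find x<0 with |R(x)|<1.
x=-1.46: |R|=0.4600
|R(-1.96)|=0.9600 |R(-1.73)|=0.7300 |R(-1.56)|=0.5600
Bisect:
  x_lo=-2.5182 |R|=1.5182  x_hi=-0.3151 |R|=0.6849
  mid=-1.41665 |R|=0.41665 →hi
  mid=-1.96744 |R|=0.96744 →hi
  mid=-2.24284 |R|=1.24284 →lo
  mid=-2.10514 |R|=1.10514 →lo
  mid=-2.03629 |R|=1.03629 →lo
  mid=-2.00187 |R|=1.00187 →lo
  mid=-1.98465 |R|=0.98465 →hi
  mid=-1.99326 |R|=0.99326 →hi
  mid=-1.99756 |R|=0.99756 →hi
  mid=-1.99972 |R|=0.99972 →hi
  ...
  [-2.00012,-1.99998] ⇒ x*=-2.0000
Interval (-2.0000, 0).

(-2.0000, 0).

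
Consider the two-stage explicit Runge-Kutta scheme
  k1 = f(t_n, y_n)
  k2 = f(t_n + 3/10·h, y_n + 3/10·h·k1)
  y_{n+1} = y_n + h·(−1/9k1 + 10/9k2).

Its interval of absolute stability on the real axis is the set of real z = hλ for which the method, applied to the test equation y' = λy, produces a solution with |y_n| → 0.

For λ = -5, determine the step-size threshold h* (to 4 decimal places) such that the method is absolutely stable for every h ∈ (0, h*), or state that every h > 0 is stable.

(-3.0000,0); λ=-5 ⇒ h* = (3)/5 = 0.6000.

On y'=λy, z=hλ:
  k1=λy_n ⇒ h·k1=z·y_n;  k2=λ(1+3/10z)y_n ⇒ h·k2=z(1+3/10z)y_n
  y_{n+1}/y_n = 1 − 1/9z + 10/9z(1+3/10z) = 1 + z + 1/3z²
  R(z) = 1 + z + 1/3z².

Need |R(x)|<1, x<0.
x=-1.61: |R|=0.2540
R=1: x+1/3x²=0 ⇒ x=−3=-3.0000; min R=1−1/(4·1/3)=0.2500>−1
Confirm numerically:
  x=-2.815: |R|=0.82641 <1
  x=-2.422: |R|=0.53336 <1
  x=-1.909: |R|=0.30576 <1
  x=-1.488: |R|=0.25005 <1
  x=-3.559: |R|=1.66316 >1
  x=-3.551: |R|=1.65220 >1
  x=-3.299: |R|=1.32880 >1
Interval (-3.0000, 0).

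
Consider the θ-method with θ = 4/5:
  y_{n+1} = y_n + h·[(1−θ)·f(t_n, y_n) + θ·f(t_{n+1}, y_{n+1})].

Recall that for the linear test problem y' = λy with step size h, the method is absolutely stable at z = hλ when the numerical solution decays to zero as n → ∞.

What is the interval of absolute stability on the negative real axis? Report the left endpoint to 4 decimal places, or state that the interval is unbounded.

(−∞, 0) — no finite endpoint.

With y'=λy (z=hλ):
  y_{n+1} = y_n + z·[1/5·y_n + 4/5·y_{n+1}] ⇒ (1 − 4/5z)y_{n+1} = (1 + 1/5z)y_n
  so R(z) = (1 + 1/5z)/(1 − 4/5z).

Find x<0 with |R(x)|<1.
x=-1.36: |R|=0.3487
x=-2: |R|=0.2308
x=-10: |R|=0.1111
x=-100: |R|=0.2346
θ=4/5≥1/2 ⇒ |1+1/5x|<|1−4/5x| ∀x<0 ⇒ unbounded interval.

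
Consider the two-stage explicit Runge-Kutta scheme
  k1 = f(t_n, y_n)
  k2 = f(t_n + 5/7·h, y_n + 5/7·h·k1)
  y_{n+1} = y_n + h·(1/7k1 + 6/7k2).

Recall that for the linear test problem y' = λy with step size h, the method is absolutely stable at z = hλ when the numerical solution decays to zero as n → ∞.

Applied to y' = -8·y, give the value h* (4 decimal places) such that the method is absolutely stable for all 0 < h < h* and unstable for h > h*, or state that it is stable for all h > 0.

With y'=λy (z=hλ):
  k1=λy_n ⇒ h·k1=z·y_n;  k2=λ(1+5/7z)y_n ⇒ h·k2=z(1+5/7z)y_n
  y_{n+1}/y_n = 1 + 1/7z + 6/7z(1+5/7z) = 1 + z + 30/49z²
  R(z) = 1 + z + 30/49z².

Solve |R(x)|<1 on ℝ⁻.
x=-1.59: |R|=0.9578
R=1: x+30/49x²=0 ⇒ x=−49/30=-1.6333; min R=1−1/(4·30/49)=0.5917>−1
Confirm numerically:
  x=-0.997: |R|=0.61158 <1
  x=-0.865: |R|=0.59310 <1
  x=-0.742: |R|=0.59508 <1
  x=-2.140: |R|=1.66384 >1
  x=-1.906: |R|=1.31819 >1
  x=-1.762: |R|=1.13880 >1
Interval (-1.6333, 0).

(-1.6333,0); λ=-8 ⇒ h* = (49/30)/8 = 0.2042.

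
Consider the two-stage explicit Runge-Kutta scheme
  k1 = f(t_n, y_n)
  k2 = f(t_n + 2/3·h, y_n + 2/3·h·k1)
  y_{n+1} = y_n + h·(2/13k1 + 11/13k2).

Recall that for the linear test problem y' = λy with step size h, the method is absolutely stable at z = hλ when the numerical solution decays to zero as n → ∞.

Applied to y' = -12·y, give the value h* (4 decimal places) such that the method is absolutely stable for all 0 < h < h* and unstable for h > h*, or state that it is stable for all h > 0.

(-1.7727,0); λ=-12 ⇒ h* = (39/22)/12 = 0.1477.

With y'=λy (z=hλ):
  k1=λy_n ⇒ h·k1=z·y_n;  k2=λ(1+2/3z)y_n ⇒ h·k2=z(1+2/3z)y_n
  y_{n+1}/y_n = 1 + 2/13z + 11/13z(1+2/3z) = 1 + z + 22/39z²
  Hence R(z) = 1 + z + 22/39z².

Solve |R(x)|<1 on ℝ⁻.
x=-0.91: |R|=0.5571
R=1: x+22/39x²=0 ⇒ x=−39/22=-1.7727; min R=1−1/(4·22/39)=0.5568>−1
Confirm numerically:
  x=-1.518: |R|=0.78188 <1
  x=-1.348: |R|=0.67703 <1
  x=-1.337: |R|=0.67137 <1
  x=-0.723: |R|=0.57187 <1
  x=-1.864: |R|=1.09597 >1
  x=-1.821: |R|=1.04959 >1
So |R|<1 on (-1.7727, 0).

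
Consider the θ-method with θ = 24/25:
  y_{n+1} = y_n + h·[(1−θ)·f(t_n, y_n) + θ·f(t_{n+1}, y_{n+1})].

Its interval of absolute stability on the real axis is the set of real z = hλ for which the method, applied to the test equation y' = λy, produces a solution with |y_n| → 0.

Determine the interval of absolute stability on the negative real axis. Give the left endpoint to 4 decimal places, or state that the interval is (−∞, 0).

On y'=λy, z=hλ:
  y_{n+1} = y_n + z·[1/25·y_n + 24/25·y_{n+1}] ⇒ (1 − 24/25z)y_{n+1} = (1 + 1/25z)y_n
  Hence R(z) = (1 + 1/25z)/(1 − 24/25z).

Find x<0 with |R(x)|<1.
x=-1.66: |R|=0.3600
x=-2: |R|=0.3151
x=-10: |R|=0.0566
x=-100: |R|=0.0309
θ=24/25≥1/2 ⇒ |1+1/25x|<|1−24/25x| ∀x<0 ⇒ stable on all of ℝ⁻.

unbounded; (−∞, 0).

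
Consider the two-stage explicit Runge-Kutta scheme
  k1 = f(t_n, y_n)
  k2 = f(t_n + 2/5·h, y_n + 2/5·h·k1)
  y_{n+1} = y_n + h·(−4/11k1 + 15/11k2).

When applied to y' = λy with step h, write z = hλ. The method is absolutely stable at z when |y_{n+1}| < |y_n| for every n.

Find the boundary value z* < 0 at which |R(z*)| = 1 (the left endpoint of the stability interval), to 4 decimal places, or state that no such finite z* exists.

z* = -1.8333.

With y'=λy (z=hλ):
  k1=λy_n ⇒ h·k1=z·y_n;  k2=λ(1+2/5z)y_n ⇒ h·k2=z(1+2/5z)y_n
  y_{n+1}/y_n = 1 − 4/11z + 15/11z(1+2/5z) = 1 + z + 6/11z²
  so R(z) = 1 + z + 6/11z².

Find x<0 with |R(x)|<1.
x=-0.63: |R|=0.5865
R=1: x+6/11x²=0 ⇒ x=−11/6=-1.8333; min R=1−1/(4·6/11)=0.5417>−1
Confirm numerically:
  x=-1.465: |R|=0.70567 <1
  x=-1.322: |R|=0.63128 <1
  x=-1.067: |R|=0.55399 <1
  x=-2.301: |R|=1.58696 >1
  x=-2.150: |R|=1.37136 >1
  x=-2.116: |R|=1.32625 >1
So |R|<1 on (-1.8333, 0).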